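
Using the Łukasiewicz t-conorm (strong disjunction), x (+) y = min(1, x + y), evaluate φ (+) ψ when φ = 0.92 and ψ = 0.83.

1.00

φ (+) ψ = min(1, 0.92 + 0.83) = min(1, 1.75) = 1.00
For comparison, the Gödel t-conorm max(x, y) would give 0.92.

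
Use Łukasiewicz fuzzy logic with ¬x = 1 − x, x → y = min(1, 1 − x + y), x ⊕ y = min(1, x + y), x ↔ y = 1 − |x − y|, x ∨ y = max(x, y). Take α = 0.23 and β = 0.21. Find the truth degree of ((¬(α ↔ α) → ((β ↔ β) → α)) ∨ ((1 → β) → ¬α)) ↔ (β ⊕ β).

0.42

α ↔ α = 1 − |0.23 − 0.23| = 1 − 0.00 = 1.00
¬(α ↔ α) = 1 − 1.00 = 0.00
β ↔ β = 1 − |0.21 − 0.21| = 1 − 0.00 = 1.00
(β ↔ β) → α = min(1, 1 − 1.00 + 0.23) = min(1, 0.23) = 0.23
¬(α ↔ α) → ((β ↔ β) → α) = min(1, 1 − 0.00 + 0.23) = min(1, 1.23) = 1.00
1 → β = min(1, 1 − 1.00 + 0.21) = min(1, 0.21) = 0.21
¬α = 1 − 0.23 = 0.77
(1 → β) → ¬α = min(1, 1 − 0.21 + 0.77) = min(1, 1.56) = 1.00
(¬(α ↔ α) → ((β ↔ β) → α)) ∨ ((1 → β) → ¬α) = max(1.00, 1.00) = 1.00
β ⊕ β = min(1, 0.21 + 0.21) = min(1, 0.42) = 0.42
((¬(α ↔ α) → ((β ↔ β) → α)) ∨ ((1 → β) → ¬α)) ↔ (β ⊕ β) = 1 − |1.00 − 0.42| = 1 − 0.58 = 0.42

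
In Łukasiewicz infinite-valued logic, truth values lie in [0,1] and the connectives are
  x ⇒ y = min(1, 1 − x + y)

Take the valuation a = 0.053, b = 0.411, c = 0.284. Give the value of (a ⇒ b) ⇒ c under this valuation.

0.284

a ⇒ b = min(1, 1 − 0.053 + 0.411) = min(1, 1.358) = 1.000
(a ⇒ b) ⇒ c = min(1, 1 − 1.000 + 0.284) = min(1, 0.284) = 0.284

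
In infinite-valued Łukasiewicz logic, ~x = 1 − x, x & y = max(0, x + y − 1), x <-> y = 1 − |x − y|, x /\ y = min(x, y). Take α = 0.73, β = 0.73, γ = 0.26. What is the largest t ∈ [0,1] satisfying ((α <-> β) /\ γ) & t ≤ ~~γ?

1.00

α <-> β = 1 − |0.73 − 0.73| = 1 − 0.00 = 1.00
(α <-> β) /\ γ = min(1.00, 0.26) = 0.26
So the left factor is (α <-> β) /\ γ = 0.26.
~γ = 1 − 0.26 = 0.74
~~γ = 1 − 0.74 = 0.26
So the right-hand bound is ~~γ = 0.26.
The residuum of the Łukasiewicz t-norm gives the supremum: min(1, 1 − 0.26 + 0.26).
1 − 0.26 + 0.26 = 1.00, so t = min(1, 1.00) = 1.00.
Check: 0.26 & 1.00 = max(0, 0.26) = 0.26 ≤ 0.26.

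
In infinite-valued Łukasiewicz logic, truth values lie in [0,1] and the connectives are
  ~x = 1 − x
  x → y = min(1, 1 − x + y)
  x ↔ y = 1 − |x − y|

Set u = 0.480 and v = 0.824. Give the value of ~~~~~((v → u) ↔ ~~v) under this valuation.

v → u = min(1, 1 − 0.824 + 0.480) = min(1, 0.656) = 0.656
~v = 1 − 0.824 = 0.176
~~v = 1 − 0.176 = 0.824
(v → u) ↔ ~~v = 1 − |0.656 − 0.824| = 1 − 0.168 = 0.832
~((v → u) ↔ ~~v) = 1 − 0.832 = 0.168
~~((v → u) ↔ ~~v) = 1 − 0.168 = 0.832
~~~((v → u) ↔ ~~v) = 1 − 0.832 = 0.168
~~~~((v → u) ↔ ~~v) = 1 − 0.168 = 0.832
~~~~~((v → u) ↔ ~~v) = 1 − 0.832 = 0.168

0.168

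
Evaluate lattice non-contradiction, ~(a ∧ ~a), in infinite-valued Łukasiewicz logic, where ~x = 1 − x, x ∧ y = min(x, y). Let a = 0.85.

0.85

~a = 1 − 0.85 = 0.15
a ∧ ~a = min(0.85, 0.15) = 0.15
~(a ∧ ~a) = 1 − 0.15 = 0.85
(The value 0.85 < 1 shows this instance is not satisfied; not a Ł∞-tautology — its value is 1 − min(a, 1−a).)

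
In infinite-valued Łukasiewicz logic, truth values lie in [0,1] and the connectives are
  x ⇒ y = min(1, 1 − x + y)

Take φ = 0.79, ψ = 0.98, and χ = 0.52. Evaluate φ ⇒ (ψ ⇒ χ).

0.75

ψ ⇒ χ = min(1, 1 − 0.98 + 0.52) = min(1, 0.54) = 0.54
φ ⇒ (ψ ⇒ χ) = min(1, 1 − 0.79 + 0.54) = min(1, 0.75) = 0.75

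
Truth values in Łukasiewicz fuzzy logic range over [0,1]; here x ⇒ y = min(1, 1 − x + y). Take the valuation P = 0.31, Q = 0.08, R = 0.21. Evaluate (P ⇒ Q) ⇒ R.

0.44

P ⇒ Q = min(1, 1 − 0.31 + 0.08) = min(1, 0.77) = 0.77
(P ⇒ Q) ⇒ R = min(1, 1 − 0.77 + 0.21) = min(1, 0.44) = 0.44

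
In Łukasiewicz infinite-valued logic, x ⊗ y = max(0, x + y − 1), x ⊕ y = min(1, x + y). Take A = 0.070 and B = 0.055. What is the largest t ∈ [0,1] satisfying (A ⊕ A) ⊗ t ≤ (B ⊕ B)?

0.970

A ⊕ A = min(1, 0.070 + 0.070) = min(1, 0.140) = 0.140
So the left factor is A ⊕ A = 0.140.
B ⊕ B = min(1, 0.055 + 0.055) = min(1, 0.110) = 0.110
So the right-hand bound is B ⊕ B = 0.110.
The residuum of the Łukasiewicz t-norm gives the supremum: min(1, 1 − 0.140 + 0.110).
1 − 0.140 + 0.110 = 0.970, so t = min(1, 0.970) = 0.970.
Check: 0.140 ⊗ 0.970 = max(0, 0.110) = 0.110 ≤ 0.110.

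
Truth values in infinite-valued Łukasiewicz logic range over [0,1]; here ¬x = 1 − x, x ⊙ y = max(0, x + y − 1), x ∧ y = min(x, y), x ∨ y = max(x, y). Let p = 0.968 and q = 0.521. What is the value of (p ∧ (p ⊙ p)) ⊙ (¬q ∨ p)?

p ⊙ p = max(0, 0.968 + 0.968 − 1) = max(0, 0.936) = 0.936
p ∧ (p ⊙ p) = min(0.968, 0.936) = 0.936
¬q = 1 − 0.521 = 0.479
¬q ∨ p = max(0.479, 0.968) = 0.968
(p ∧ (p ⊙ p)) ⊙ (¬q ∨ p) = max(0, 0.936 + 0.968 − 1) = max(0, 0.904) = 0.904

0.904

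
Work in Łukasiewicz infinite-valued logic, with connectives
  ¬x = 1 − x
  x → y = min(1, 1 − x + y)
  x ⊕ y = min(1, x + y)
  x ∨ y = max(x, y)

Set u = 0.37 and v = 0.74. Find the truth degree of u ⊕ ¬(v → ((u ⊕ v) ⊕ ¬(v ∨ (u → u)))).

u ⊕ v = min(1, 0.37 + 0.74) = min(1, 1.11) = 1.00
u → u = min(1, 1 − 0.37 + 0.37) = min(1, 1.00) = 1.00
v ∨ (u → u) = max(0.74, 1.00) = 1.00
¬(v ∨ (u → u)) = 1 − 1.00 = 0.00
(u ⊕ v) ⊕ ¬(v ∨ (u → u)) = min(1, 1.00 + 0.00) = min(1, 1.00) = 1.00
v → ((u ⊕ v) ⊕ ¬(v ∨ (u → u))) = min(1, 1 − 0.74 + 1.00) = min(1, 1.26) = 1.00
¬(v → ((u ⊕ v) ⊕ ¬(v ∨ (u → u)))) = 1 − 1.00 = 0.00
u ⊕ ¬(v → ((u ⊕ v) ⊕ ¬(v ∨ (u → u)))) = min(1, 0.37 + 0.00) = min(1, 0.37) = 0.37

0.37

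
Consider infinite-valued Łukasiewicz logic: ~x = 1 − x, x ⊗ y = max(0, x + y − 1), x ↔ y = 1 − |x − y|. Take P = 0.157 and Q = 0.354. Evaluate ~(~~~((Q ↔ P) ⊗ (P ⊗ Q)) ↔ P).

Q ↔ P = 1 − |0.354 − 0.157| = 1 − 0.197 = 0.803
P ⊗ Q = max(0, 0.157 + 0.354 − 1) = max(0, -0.489) = 0.000
(Q ↔ P) ⊗ (P ⊗ Q) = max(0, 0.803 + 0.000 − 1) = max(0, -0.197) = 0.000
~((Q ↔ P) ⊗ (P ⊗ Q)) = 1 − 0.000 = 1.000
~~((Q ↔ P) ⊗ (P ⊗ Q)) = 1 − 1.000 = 0.000
~~~((Q ↔ P) ⊗ (P ⊗ Q)) = 1 − 0.000 = 1.000
~~~((Q ↔ P) ⊗ (P ⊗ Q)) ↔ P = 1 − |1.000 − 0.157| = 1 − 0.843 = 0.157
~(~~~((Q ↔ P) ⊗ (P ⊗ Q)) ↔ P) = 1 − 0.157 = 0.843

0.843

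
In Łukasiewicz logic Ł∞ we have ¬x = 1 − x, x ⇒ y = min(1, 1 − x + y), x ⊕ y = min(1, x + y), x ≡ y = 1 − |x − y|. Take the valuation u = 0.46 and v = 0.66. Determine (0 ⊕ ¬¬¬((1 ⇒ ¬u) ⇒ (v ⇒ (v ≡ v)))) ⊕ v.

¬u = 1 − 0.46 = 0.54
1 ⇒ ¬u = min(1, 1 − 1.00 + 0.54) = min(1, 0.54) = 0.54
v ≡ v = 1 − |0.66 − 0.66| = 1 − 0.00 = 1.00
v ⇒ (v ≡ v) = min(1, 1 − 0.66 + 1.00) = min(1, 1.34) = 1.00
(1 ⇒ ¬u) ⇒ (v ⇒ (v ≡ v)) = min(1, 1 − 0.54 + 1.00) = min(1, 1.46) = 1.00
¬((1 ⇒ ¬u) ⇒ (v ⇒ (v ≡ v))) = 1 − 1.00 = 0.00
¬¬((1 ⇒ ¬u) ⇒ (v ⇒ (v ≡ v))) = 1 − 0.00 = 1.00
¬¬¬((1 ⇒ ¬u) ⇒ (v ⇒ (v ≡ v))) = 1 − 1.00 = 0.00
0 ⊕ ¬¬¬((1 ⇒ ¬u) ⇒ (v ⇒ (v ≡ v))) = min(1, 0.00 + 0.00) = min(1, 0.00) = 0.00
(0 ⊕ ¬¬¬((1 ⇒ ¬u) ⇒ (v ⇒ (v ≡ v)))) ⊕ v = min(1, 0.00 + 0.66) = min(1, 0.66) = 0.66

0.66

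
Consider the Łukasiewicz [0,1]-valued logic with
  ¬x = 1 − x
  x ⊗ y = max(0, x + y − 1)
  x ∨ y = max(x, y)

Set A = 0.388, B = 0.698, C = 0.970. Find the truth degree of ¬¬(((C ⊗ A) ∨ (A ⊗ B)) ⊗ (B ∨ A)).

0.056

C ⊗ A = max(0, 0.970 + 0.388 − 1) = max(0, 0.358) = 0.358
A ⊗ B = max(0, 0.388 + 0.698 − 1) = max(0, 0.086) = 0.086
(C ⊗ A) ∨ (A ⊗ B) = max(0.358, 0.086) = 0.358
B ∨ A = max(0.698, 0.388) = 0.698
((C ⊗ A) ∨ (A ⊗ B)) ⊗ (B ∨ A) = max(0, 0.358 + 0.698 − 1) = max(0, 0.056) = 0.056
¬(((C ⊗ A) ∨ (A ⊗ B)) ⊗ (B ∨ A)) = 1 − 0.056 = 0.944
¬¬(((C ⊗ A) ∨ (A ⊗ B)) ⊗ (B ∨ A)) = 1 − 0.944 = 0.056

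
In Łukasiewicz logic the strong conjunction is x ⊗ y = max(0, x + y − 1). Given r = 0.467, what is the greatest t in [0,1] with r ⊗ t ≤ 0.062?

0.595

The residuum of the Łukasiewicz t-norm gives the supremum: min(1, 1 − 0.467 + 0.062).
1 − 0.467 + 0.062 = 0.595, so t = min(1, 0.595) = 0.595.
Check: 0.467 ⊗ 0.595 = max(0, 0.062) = 0.062 ≤ 0.062.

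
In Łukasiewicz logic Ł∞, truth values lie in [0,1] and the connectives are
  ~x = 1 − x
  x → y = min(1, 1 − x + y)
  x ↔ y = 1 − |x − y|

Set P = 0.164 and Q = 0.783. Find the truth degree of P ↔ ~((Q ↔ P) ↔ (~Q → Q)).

0.545

Q ↔ P = 1 − |0.783 − 0.164| = 1 − 0.619 = 0.381
~Q = 1 − 0.783 = 0.217
~Q → Q = min(1, 1 − 0.217 + 0.783) = min(1, 1.566) = 1.000
(Q ↔ P) ↔ (~Q → Q) = 1 − |0.381 − 1.000| = 1 − 0.619 = 0.381
~((Q ↔ P) ↔ (~Q → Q)) = 1 − 0.381 = 0.619
P ↔ ~((Q ↔ P) ↔ (~Q → Q)) = 1 − |0.164 − 0.619| = 1 − 0.455 = 0.545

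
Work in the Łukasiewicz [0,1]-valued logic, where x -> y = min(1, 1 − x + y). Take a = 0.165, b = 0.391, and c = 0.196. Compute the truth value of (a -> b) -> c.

a -> b = min(1, 1 − 0.165 + 0.391) = min(1, 1.226) = 1.000
(a -> b) -> c = min(1, 1 − 1.000 + 0.196) = min(1, 0.196) = 0.196

0.196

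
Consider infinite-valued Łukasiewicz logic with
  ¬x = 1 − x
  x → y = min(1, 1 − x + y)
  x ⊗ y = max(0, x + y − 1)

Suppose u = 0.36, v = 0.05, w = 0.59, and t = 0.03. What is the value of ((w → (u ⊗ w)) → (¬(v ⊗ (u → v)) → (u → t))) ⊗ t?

u ⊗ w = max(0, 0.36 + 0.59 − 1) = max(0, -0.05) = 0.00
w → (u ⊗ w) = min(1, 1 − 0.59 + 0.00) = min(1, 0.41) = 0.41
u → v = min(1, 1 − 0.36 + 0.05) = min(1, 0.69) = 0.69
v ⊗ (u → v) = max(0, 0.05 + 0.69 − 1) = max(0, -0.26) = 0.00
¬(v ⊗ (u → v)) = 1 − 0.00 = 1.00
u → t = min(1, 1 − 0.36 + 0.03) = min(1, 0.67) = 0.67
¬(v ⊗ (u → v)) → (u → t) = min(1, 1 − 1.00 + 0.67) = min(1, 0.67) = 0.67
(w → (u ⊗ w)) → (¬(v ⊗ (u → v)) → (u → t)) = min(1, 1 − 0.41 + 0.67) = min(1, 1.26) = 1.00
((w → (u ⊗ w)) → (¬(v ⊗ (u → v)) → (u → t))) ⊗ t = max(0, 1.00 + 0.03 − 1) = max(0, 0.03) = 0.03

0.03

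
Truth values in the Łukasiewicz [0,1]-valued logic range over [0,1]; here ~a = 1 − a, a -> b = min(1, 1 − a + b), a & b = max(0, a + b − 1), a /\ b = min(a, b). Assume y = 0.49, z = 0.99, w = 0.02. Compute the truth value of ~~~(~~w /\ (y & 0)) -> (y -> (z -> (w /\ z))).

~w = 1 − 0.02 = 0.98
~~w = 1 − 0.98 = 0.02
y & 0 = max(0, 0.49 + 0.00 − 1) = max(0, -0.51) = 0.00
~~w /\ (y & 0) = min(0.02, 0.00) = 0.00
~(~~w /\ (y & 0)) = 1 − 0.00 = 1.00
~~(~~w /\ (y & 0)) = 1 − 1.00 = 0.00
~~~(~~w /\ (y & 0)) = 1 − 0.00 = 1.00
w /\ z = min(0.02, 0.99) = 0.02
z -> (w /\ z) = min(1, 1 − 0.99 + 0.02) = min(1, 0.03) = 0.03
y -> (z -> (w /\ z)) = min(1, 1 − 0.49 + 0.03) = min(1, 0.54) = 0.54
~~~(~~w /\ (y & 0)) -> (y -> (z -> (w /\ z))) = min(1, 1 − 1.00 + 0.54) = min(1, 0.54) = 0.54

0.54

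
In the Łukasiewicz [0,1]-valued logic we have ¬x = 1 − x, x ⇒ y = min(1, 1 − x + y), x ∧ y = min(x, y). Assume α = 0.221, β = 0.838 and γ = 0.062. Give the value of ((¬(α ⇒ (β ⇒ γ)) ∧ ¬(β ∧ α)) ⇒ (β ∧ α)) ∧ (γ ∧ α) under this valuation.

β ⇒ γ = min(1, 1 − 0.838 + 0.062) = min(1, 0.224) = 0.224
α ⇒ (β ⇒ γ) = min(1, 1 − 0.221 + 0.224) = min(1, 1.003) = 1.000
¬(α ⇒ (β ⇒ γ)) = 1 − 1.000 = 0.000
β ∧ α = min(0.838, 0.221) = 0.221
¬(β ∧ α) = 1 − 0.221 = 0.779
¬(α ⇒ (β ⇒ γ)) ∧ ¬(β ∧ α) = min(0.000, 0.779) = 0.000
(¬(α ⇒ (β ⇒ γ)) ∧ ¬(β ∧ α)) ⇒ (β ∧ α) = min(1, 1 − 0.000 + 0.221) = min(1, 1.221) = 1.000
γ ∧ α = min(0.062, 0.221) = 0.062
((¬(α ⇒ (β ⇒ γ)) ∧ ¬(β ∧ α)) ⇒ (β ∧ α)) ∧ (γ ∧ α) = min(1.000, 0.062) = 0.062

0.062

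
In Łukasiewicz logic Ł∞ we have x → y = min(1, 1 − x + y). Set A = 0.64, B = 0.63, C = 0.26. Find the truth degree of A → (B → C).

B → C = min(1, 1 − 0.63 + 0.26) = min(1, 0.63) = 0.63
A → (B → C) = min(1, 1 − 0.64 + 0.63) = min(1, 0.99) = 0.99

0.99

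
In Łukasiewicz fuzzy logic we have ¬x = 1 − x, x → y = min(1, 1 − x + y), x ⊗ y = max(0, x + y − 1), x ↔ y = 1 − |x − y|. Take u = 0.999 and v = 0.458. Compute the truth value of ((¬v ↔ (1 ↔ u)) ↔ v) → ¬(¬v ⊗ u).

0.544

¬v = 1 − 0.458 = 0.542
1 ↔ u = 1 − |1.000 − 0.999| = 1 − 0.001 = 0.999
¬v ↔ (1 ↔ u) = 1 − |0.542 − 0.999| = 1 − 0.457 = 0.543
(¬v ↔ (1 ↔ u)) ↔ v = 1 − |0.543 − 0.458| = 1 − 0.085 = 0.915
¬v ⊗ u = max(0, 0.542 + 0.999 − 1) = max(0, 0.541) = 0.541
¬(¬v ⊗ u) = 1 − 0.541 = 0.459
((¬v ↔ (1 ↔ u)) ↔ v) → ¬(¬v ⊗ u) = min(1, 1 − 0.915 + 0.459) = min(1, 0.544) = 0.544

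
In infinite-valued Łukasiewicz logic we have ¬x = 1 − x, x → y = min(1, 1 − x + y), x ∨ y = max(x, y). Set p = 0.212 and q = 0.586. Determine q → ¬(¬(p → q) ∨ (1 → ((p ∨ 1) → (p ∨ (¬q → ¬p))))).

0.414

p → q = min(1, 1 − 0.212 + 0.586) = min(1, 1.374) = 1.000
¬(p → q) = 1 − 1.000 = 0.000
p ∨ 1 = max(0.212, 1.000) = 1.000
¬q = 1 − 0.586 = 0.414
¬p = 1 − 0.212 = 0.788
¬q → ¬p = min(1, 1 − 0.414 + 0.788) = min(1, 1.374) = 1.000
p ∨ (¬q → ¬p) = max(0.212, 1.000) = 1.000
(p ∨ 1) → (p ∨ (¬q → ¬p)) = min(1, 1 − 1.000 + 1.000) = min(1, 1.000) = 1.000
1 → ((p ∨ 1) → (p ∨ (¬q → ¬p))) = min(1, 1 − 1.000 + 1.000) = min(1, 1.000) = 1.000
¬(p → q) ∨ (1 → ((p ∨ 1) → (p ∨ (¬q → ¬p)))) = max(0.000, 1.000) = 1.000
¬(¬(p → q) ∨ (1 → ((p ∨ 1) → (p ∨ (¬q → ¬p))))) = 1 − 1.000 = 0.000
q → ¬(¬(p → q) ∨ (1 → ((p ∨ 1) → (p ∨ (¬q → ¬p))))) = min(1, 1 − 0.586 + 0.000) = min(1, 0.414) = 0.414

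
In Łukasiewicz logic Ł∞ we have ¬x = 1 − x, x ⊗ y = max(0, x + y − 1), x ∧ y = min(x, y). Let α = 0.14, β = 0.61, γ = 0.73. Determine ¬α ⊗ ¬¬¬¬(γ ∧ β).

¬α = 1 − 0.14 = 0.86
γ ∧ β = min(0.73, 0.61) = 0.61
¬(γ ∧ β) = 1 − 0.61 = 0.39
¬¬(γ ∧ β) = 1 − 0.39 = 0.61
¬¬¬(γ ∧ β) = 1 − 0.61 = 0.39
¬¬¬¬(γ ∧ β) = 1 − 0.39 = 0.61
¬α ⊗ ¬¬¬¬(γ ∧ β) = max(0, 0.86 + 0.61 − 1) = max(0, 0.47) = 0.47

0.47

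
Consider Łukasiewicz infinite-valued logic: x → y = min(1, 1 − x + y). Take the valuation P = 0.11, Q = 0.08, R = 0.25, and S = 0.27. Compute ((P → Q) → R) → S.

0.99

P → Q = min(1, 1 − 0.11 + 0.08) = min(1, 0.97) = 0.97
(P → Q) → R = min(1, 1 − 0.97 + 0.25) = min(1, 0.28) = 0.28
((P → Q) → R) → S = min(1, 1 − 0.28 + 0.27) = min(1, 0.99) = 0.99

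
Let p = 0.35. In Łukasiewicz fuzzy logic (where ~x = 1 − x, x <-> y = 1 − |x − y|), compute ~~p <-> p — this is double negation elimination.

1.00

~p = 1 − 0.35 = 0.65
~~p = 1 − 0.65 = 0.35
~~p <-> p = 1 − |0.35 − 0.35| = 1 − 0.00 = 1.00
(As expected: always 1 in Ł∞ since negation is involutive.)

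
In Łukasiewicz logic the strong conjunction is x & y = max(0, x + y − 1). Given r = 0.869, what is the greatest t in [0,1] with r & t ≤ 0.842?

0.973

The residuum of the Łukasiewicz t-norm gives the supremum: min(1, 1 − 0.869 + 0.842).
1 − 0.869 + 0.842 = 0.973, so t = min(1, 0.973) = 0.973.
Check: 0.869 & 0.973 = max(0, 0.842) = 0.842 ≤ 0.842.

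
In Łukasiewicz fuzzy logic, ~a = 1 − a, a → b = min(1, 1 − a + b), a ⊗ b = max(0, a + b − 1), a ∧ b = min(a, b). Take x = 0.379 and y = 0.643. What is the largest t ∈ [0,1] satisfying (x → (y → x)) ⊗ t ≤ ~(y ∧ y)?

y → x = min(1, 1 − 0.643 + 0.379) = min(1, 0.736) = 0.736
x → (y → x) = min(1, 1 − 0.379 + 0.736) = min(1, 1.357) = 1.000
So the left factor is x → (y → x) = 1.000.
y ∧ y = min(0.643, 0.643) = 0.643
~(y ∧ y) = 1 − 0.643 = 0.357
So the right-hand bound is ~(y ∧ y) = 0.357.
The residuum of the Łukasiewicz t-norm gives the supremum: min(1, 1 − 1.000 + 0.357).
1 − 1.000 + 0.357 = 0.357, so t = min(1, 0.357) = 0.357.
Check: 1.000 ⊗ 0.357 = max(0, 0.357) = 0.357 ≤ 0.357.

0.357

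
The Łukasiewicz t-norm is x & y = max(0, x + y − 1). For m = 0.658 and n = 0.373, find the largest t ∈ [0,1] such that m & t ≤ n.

The residuum of the Łukasiewicz t-norm gives the supremum: min(1, 1 − 0.658 + 0.373).
1 − 0.658 + 0.373 = 0.715, so t = min(1, 0.715) = 0.715.
Check: 0.658 & 0.715 = max(0, 0.373) = 0.373 ≤ 0.373.

0.715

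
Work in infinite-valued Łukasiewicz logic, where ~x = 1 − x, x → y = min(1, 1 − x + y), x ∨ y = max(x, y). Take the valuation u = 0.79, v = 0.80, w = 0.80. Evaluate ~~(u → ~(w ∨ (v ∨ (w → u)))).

w → u = min(1, 1 − 0.80 + 0.79) = min(1, 0.99) = 0.99
v ∨ (w → u) = max(0.80, 0.99) = 0.99
w ∨ (v ∨ (w → u)) = max(0.80, 0.99) = 0.99
~(w ∨ (v ∨ (w → u))) = 1 − 0.99 = 0.01
u → ~(w ∨ (v ∨ (w → u))) = min(1, 1 − 0.79 + 0.01) = min(1, 0.22) = 0.22
~(u → ~(w ∨ (v ∨ (w → u)))) = 1 − 0.22 = 0.78
~~(u → ~(w ∨ (v ∨ (w → u)))) = 1 − 0.78 = 0.22

0.22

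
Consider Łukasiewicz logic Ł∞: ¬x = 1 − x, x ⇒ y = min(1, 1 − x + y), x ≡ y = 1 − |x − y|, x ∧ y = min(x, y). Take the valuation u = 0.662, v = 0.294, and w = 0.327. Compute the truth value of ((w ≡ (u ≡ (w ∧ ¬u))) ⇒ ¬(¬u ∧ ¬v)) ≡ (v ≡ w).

0.967

¬u = 1 − 0.662 = 0.338
w ∧ ¬u = min(0.327, 0.338) = 0.327
u ≡ (w ∧ ¬u) = 1 − |0.662 − 0.327| = 1 − 0.335 = 0.665
w ≡ (u ≡ (w ∧ ¬u)) = 1 − |0.327 − 0.665| = 1 − 0.338 = 0.662
¬v = 1 − 0.294 = 0.706
¬u ∧ ¬v = min(0.338, 0.706) = 0.338
¬(¬u ∧ ¬v) = 1 − 0.338 = 0.662
(w ≡ (u ≡ (w ∧ ¬u))) ⇒ ¬(¬u ∧ ¬v) = min(1, 1 − 0.662 + 0.662) = min(1, 1.000) = 1.000
v ≡ w = 1 − |0.294 − 0.327| = 1 − 0.033 = 0.967
((w ≡ (u ≡ (w ∧ ¬u))) ⇒ ¬(¬u ∧ ¬v)) ≡ (v ≡ w) = 1 − |1.000 − 0.967| = 1 − 0.033 = 0.967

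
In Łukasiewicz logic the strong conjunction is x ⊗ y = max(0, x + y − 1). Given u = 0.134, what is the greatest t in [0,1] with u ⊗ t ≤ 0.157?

1.000

The residuum of the Łukasiewicz t-norm gives the supremum: min(1, 1 − 0.134 + 0.157).
1 − 0.134 + 0.157 = 1.023, so t = min(1, 1.023) = 1.000.
Check: 0.134 ⊗ 1.000 = max(0, 0.134) = 0.134 ≤ 0.157.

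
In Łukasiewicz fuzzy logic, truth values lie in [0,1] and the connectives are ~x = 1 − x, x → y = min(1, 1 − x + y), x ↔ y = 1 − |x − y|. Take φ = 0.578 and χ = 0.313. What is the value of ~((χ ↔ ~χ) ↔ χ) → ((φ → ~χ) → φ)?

1.000

~χ = 1 − 0.313 = 0.687
χ ↔ ~χ = 1 − |0.313 − 0.687| = 1 − 0.374 = 0.626
(χ ↔ ~χ) ↔ χ = 1 − |0.626 − 0.313| = 1 − 0.313 = 0.687
~((χ ↔ ~χ) ↔ χ) = 1 − 0.687 = 0.313
φ → ~χ = min(1, 1 − 0.578 + 0.687) = min(1, 1.109) = 1.000
(φ → ~χ) → φ = min(1, 1 − 1.000 + 0.578) = min(1, 0.578) = 0.578
~((χ ↔ ~χ) ↔ χ) → ((φ → ~χ) → φ) = min(1, 1 − 0.313 + 0.578) = min(1, 1.265) = 1.000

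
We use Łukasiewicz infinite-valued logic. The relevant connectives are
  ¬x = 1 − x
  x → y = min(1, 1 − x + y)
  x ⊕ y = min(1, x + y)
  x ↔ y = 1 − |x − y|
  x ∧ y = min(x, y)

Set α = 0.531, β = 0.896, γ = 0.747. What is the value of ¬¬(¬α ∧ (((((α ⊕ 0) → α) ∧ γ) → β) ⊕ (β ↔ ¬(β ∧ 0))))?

0.469

¬α = 1 − 0.531 = 0.469
α ⊕ 0 = min(1, 0.531 + 0.000) = min(1, 0.531) = 0.531
(α ⊕ 0) → α = min(1, 1 − 0.531 + 0.531) = min(1, 1.000) = 1.000
((α ⊕ 0) → α) ∧ γ = min(1.000, 0.747) = 0.747
(((α ⊕ 0) → α) ∧ γ) → β = min(1, 1 − 0.747 + 0.896) = min(1, 1.149) = 1.000
β ∧ 0 = min(0.896, 0.000) = 0.000
¬(β ∧ 0) = 1 − 0.000 = 1.000
β ↔ ¬(β ∧ 0) = 1 − |0.896 − 1.000| = 1 − 0.104 = 0.896
((((α ⊕ 0) → α) ∧ γ) → β) ⊕ (β ↔ ¬(β ∧ 0)) = min(1, 1.000 + 0.896) = min(1, 1.896) = 1.000
¬α ∧ (((((α ⊕ 0) → α) ∧ γ) → β) ⊕ (β ↔ ¬(β ∧ 0))) = min(0.469, 1.000) = 0.469
¬(¬α ∧ (((((α ⊕ 0) → α) ∧ γ) → β) ⊕ (β ↔ ¬(β ∧ 0)))) = 1 − 0.469 = 0.531
¬¬(¬α ∧ (((((α ⊕ 0) → α) ∧ γ) → β) ⊕ (β ↔ ¬(β ∧ 0)))) = 1 − 0.531 = 0.469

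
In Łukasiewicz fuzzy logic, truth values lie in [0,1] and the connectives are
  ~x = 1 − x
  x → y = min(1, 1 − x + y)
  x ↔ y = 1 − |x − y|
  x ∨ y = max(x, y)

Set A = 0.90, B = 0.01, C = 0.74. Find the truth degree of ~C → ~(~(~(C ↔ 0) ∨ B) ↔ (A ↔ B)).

0.89

~C = 1 − 0.74 = 0.26
C ↔ 0 = 1 − |0.74 − 0.00| = 1 − 0.74 = 0.26
~(C ↔ 0) = 1 − 0.26 = 0.74
~(C ↔ 0) ∨ B = max(0.74, 0.01) = 0.74
~(~(C ↔ 0) ∨ B) = 1 − 0.74 = 0.26
A ↔ B = 1 − |0.90 − 0.01| = 1 − 0.89 = 0.11
~(~(C ↔ 0) ∨ B) ↔ (A ↔ B) = 1 − |0.26 − 0.11| = 1 − 0.15 = 0.85
~(~(~(C ↔ 0) ∨ B) ↔ (A ↔ B)) = 1 − 0.85 = 0.15
~C → ~(~(~(C ↔ 0) ∨ B) ↔ (A ↔ B)) = min(1, 1 − 0.26 + 0.15) = min(1, 0.89) = 0.89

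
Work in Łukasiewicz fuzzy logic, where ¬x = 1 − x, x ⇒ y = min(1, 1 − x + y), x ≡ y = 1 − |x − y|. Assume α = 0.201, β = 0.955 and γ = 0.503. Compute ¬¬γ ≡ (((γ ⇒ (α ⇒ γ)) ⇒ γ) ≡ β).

¬γ = 1 − 0.503 = 0.497
¬¬γ = 1 − 0.497 = 0.503
α ⇒ γ = min(1, 1 − 0.201 + 0.503) = min(1, 1.302) = 1.000
γ ⇒ (α ⇒ γ) = min(1, 1 − 0.503 + 1.000) = min(1, 1.497) = 1.000
(γ ⇒ (α ⇒ γ)) ⇒ γ = min(1, 1 − 1.000 + 0.503) = min(1, 0.503) = 0.503
((γ ⇒ (α ⇒ γ)) ⇒ γ) ≡ β = 1 − |0.503 − 0.955| = 1 − 0.452 = 0.548
¬¬γ ≡ (((γ ⇒ (α ⇒ γ)) ⇒ γ) ≡ β) = 1 − |0.503 − 0.548| = 1 − 0.045 = 0.955

0.955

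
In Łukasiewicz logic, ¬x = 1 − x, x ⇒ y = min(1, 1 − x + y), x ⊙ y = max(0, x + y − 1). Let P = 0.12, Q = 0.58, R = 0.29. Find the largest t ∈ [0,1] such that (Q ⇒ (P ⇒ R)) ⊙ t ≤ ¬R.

0.71

P ⇒ R = min(1, 1 − 0.12 + 0.29) = min(1, 1.17) = 1.00
Q ⇒ (P ⇒ R) = min(1, 1 − 0.58 + 1.00) = min(1, 1.42) = 1.00
So the left factor is Q ⇒ (P ⇒ R) = 1.00.
¬R = 1 − 0.29 = 0.71
So the right-hand bound is ¬R = 0.71.
The residuum of the Łukasiewicz t-norm gives the supremum: min(1, 1 − 1.00 + 0.71).
1 − 1.00 + 0.71 = 0.71, so t = min(1, 0.71) = 0.71.
Check: 1.00 ⊙ 0.71 = max(0, 0.71) = 0.71 ≤ 0.71.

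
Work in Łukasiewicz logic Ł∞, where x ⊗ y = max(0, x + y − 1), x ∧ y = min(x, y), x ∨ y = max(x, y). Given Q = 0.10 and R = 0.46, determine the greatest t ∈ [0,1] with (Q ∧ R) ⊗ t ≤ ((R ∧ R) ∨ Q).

1.00

Q ∧ R = min(0.10, 0.46) = 0.10
So the left factor is Q ∧ R = 0.10.
R ∧ R = min(0.46, 0.46) = 0.46
(R ∧ R) ∨ Q = max(0.46, 0.10) = 0.46
So the right-hand bound is (R ∧ R) ∨ Q = 0.46.
The residuum of the Łukasiewicz t-norm gives the supremum: min(1, 1 − 0.10 + 0.46).
1 − 0.10 + 0.46 = 1.36, so t = min(1, 1.36) = 1.00.
Check: 0.10 ⊗ 1.00 = max(0, 0.10) = 0.10 ≤ 0.46.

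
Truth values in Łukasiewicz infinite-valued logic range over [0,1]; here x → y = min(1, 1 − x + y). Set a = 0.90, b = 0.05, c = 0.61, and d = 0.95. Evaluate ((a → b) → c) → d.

0.95

a → b = min(1, 1 − 0.90 + 0.05) = min(1, 0.15) = 0.15
(a → b) → c = min(1, 1 − 0.15 + 0.61) = min(1, 1.46) = 1.00
((a → b) → c) → d = min(1, 1 − 1.00 + 0.95) = min(1, 0.95) = 0.95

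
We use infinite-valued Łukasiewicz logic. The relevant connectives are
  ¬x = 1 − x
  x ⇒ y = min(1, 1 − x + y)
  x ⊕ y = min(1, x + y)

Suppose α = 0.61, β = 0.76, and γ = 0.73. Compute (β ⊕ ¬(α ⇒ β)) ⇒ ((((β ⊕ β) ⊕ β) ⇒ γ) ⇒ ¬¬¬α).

α ⇒ β = min(1, 1 − 0.61 + 0.76) = min(1, 1.15) = 1.00
¬(α ⇒ β) = 1 − 1.00 = 0.00
β ⊕ ¬(α ⇒ β) = min(1, 0.76 + 0.00) = min(1, 0.76) = 0.76
β ⊕ β = min(1, 0.76 + 0.76) = min(1, 1.52) = 1.00
(β ⊕ β) ⊕ β = min(1, 1.00 + 0.76) = min(1, 1.76) = 1.00
((β ⊕ β) ⊕ β) ⇒ γ = min(1, 1 − 1.00 + 0.73) = min(1, 0.73) = 0.73
¬α = 1 − 0.61 = 0.39
¬¬α = 1 − 0.39 = 0.61
¬¬¬α = 1 − 0.61 = 0.39
(((β ⊕ β) ⊕ β) ⇒ γ) ⇒ ¬¬¬α = min(1, 1 − 0.73 + 0.39) = min(1, 0.66) = 0.66
(β ⊕ ¬(α ⇒ β)) ⇒ ((((β ⊕ β) ⊕ β) ⇒ γ) ⇒ ¬¬¬α) = min(1, 1 − 0.76 + 0.66) = min(1, 0.90) = 0.90

0.90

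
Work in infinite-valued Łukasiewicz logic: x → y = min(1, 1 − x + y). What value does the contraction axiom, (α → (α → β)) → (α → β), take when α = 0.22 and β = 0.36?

1.00

α → β = min(1, 1 − 0.22 + 0.36) = min(1, 1.14) = 1.00
α → (α → β) = min(1, 1 − 0.22 + 1.00) = min(1, 1.78) = 1.00
(α → (α → β)) → (α → β) = min(1, 1 − 1.00 + 1.00) = min(1, 1.00) = 1.00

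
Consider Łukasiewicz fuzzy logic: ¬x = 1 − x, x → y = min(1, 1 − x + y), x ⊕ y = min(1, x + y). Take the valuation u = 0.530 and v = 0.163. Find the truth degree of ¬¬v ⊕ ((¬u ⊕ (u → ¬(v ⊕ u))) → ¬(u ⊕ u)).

¬v = 1 − 0.163 = 0.837
¬¬v = 1 − 0.837 = 0.163
¬u = 1 − 0.530 = 0.470
v ⊕ u = min(1, 0.163 + 0.530) = min(1, 0.693) = 0.693
¬(v ⊕ u) = 1 − 0.693 = 0.307
u → ¬(v ⊕ u) = min(1, 1 − 0.530 + 0.307) = min(1, 0.777) = 0.777
¬u ⊕ (u → ¬(v ⊕ u)) = min(1, 0.470 + 0.777) = min(1, 1.247) = 1.000
u ⊕ u = min(1, 0.530 + 0.530) = min(1, 1.060) = 1.000
¬(u ⊕ u) = 1 − 1.000 = 0.000
(¬u ⊕ (u → ¬(v ⊕ u))) → ¬(u ⊕ u) = min(1, 1 − 1.000 + 0.000) = min(1, 0.000) = 0.000
¬¬v ⊕ ((¬u ⊕ (u → ¬(v ⊕ u))) → ¬(u ⊕ u)) = min(1, 0.163 + 0.000) = min(1, 0.163) = 0.163

0.163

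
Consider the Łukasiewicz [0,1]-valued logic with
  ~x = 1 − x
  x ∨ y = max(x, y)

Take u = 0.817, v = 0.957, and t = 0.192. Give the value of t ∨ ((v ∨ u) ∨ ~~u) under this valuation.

0.957

v ∨ u = max(0.957, 0.817) = 0.957
~u = 1 − 0.817 = 0.183
~~u = 1 − 0.183 = 0.817
(v ∨ u) ∨ ~~u = max(0.957, 0.817) = 0.957
t ∨ ((v ∨ u) ∨ ~~u) = max(0.192, 0.957) = 0.957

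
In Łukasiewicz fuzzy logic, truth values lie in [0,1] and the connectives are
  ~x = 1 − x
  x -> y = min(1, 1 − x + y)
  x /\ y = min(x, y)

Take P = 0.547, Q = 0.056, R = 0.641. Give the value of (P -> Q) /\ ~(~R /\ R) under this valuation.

0.509

P -> Q = min(1, 1 − 0.547 + 0.056) = min(1, 0.509) = 0.509
~R = 1 − 0.641 = 0.359
~R /\ R = min(0.359, 0.641) = 0.359
~(~R /\ R) = 1 − 0.359 = 0.641
(P -> Q) /\ ~(~R /\ R) = min(0.509, 0.641) = 0.509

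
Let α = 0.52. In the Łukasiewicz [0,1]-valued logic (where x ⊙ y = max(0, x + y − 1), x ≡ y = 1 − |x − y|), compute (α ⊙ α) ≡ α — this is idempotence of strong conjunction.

α ⊙ α = max(0, 0.52 + 0.52 − 1) = max(0, 0.04) = 0.04
(α ⊙ α) ≡ α = 1 − |0.04 − 0.52| = 1 − 0.48 = 0.52
(The value 0.52 < 1 shows this instance is not satisfied; fails in Ł∞ since a ⊗ a = max(0, 2a−1) ≠ a in general.)

0.52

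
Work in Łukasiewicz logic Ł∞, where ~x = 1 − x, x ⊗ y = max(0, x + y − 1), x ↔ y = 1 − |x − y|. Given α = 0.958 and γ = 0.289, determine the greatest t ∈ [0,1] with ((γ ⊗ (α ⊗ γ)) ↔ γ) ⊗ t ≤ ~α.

0.331

α ⊗ γ = max(0, 0.958 + 0.289 − 1) = max(0, 0.247) = 0.247
γ ⊗ (α ⊗ γ) = max(0, 0.289 + 0.247 − 1) = max(0, -0.464) = 0.000
(γ ⊗ (α ⊗ γ)) ↔ γ = 1 − |0.000 − 0.289| = 1 − 0.289 = 0.711
So the left factor is (γ ⊗ (α ⊗ γ)) ↔ γ = 0.711.
~α = 1 − 0.958 = 0.042
So the right-hand bound is ~α = 0.042.
The residuum of the Łukasiewicz t-norm gives the supremum: min(1, 1 − 0.711 + 0.042).
1 − 0.711 + 0.042 = 0.331, so t = min(1, 0.331) = 0.331.
Check: 0.711 ⊗ 0.331 = max(0, 0.042) = 0.042 ≤ 0.042.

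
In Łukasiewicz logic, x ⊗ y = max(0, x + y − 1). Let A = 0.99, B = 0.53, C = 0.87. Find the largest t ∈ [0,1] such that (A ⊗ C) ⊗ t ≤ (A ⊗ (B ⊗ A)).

A ⊗ C = max(0, 0.99 + 0.87 − 1) = max(0, 0.86) = 0.86
So the left factor is A ⊗ C = 0.86.
B ⊗ A = max(0, 0.53 + 0.99 − 1) = max(0, 0.52) = 0.52
A ⊗ (B ⊗ A) = max(0, 0.99 + 0.52 − 1) = max(0, 0.51) = 0.51
So the right-hand bound is A ⊗ (B ⊗ A) = 0.51.
The residuum of the Łukasiewicz t-norm gives the supremum: min(1, 1 − 0.86 + 0.51).
1 − 0.86 + 0.51 = 0.65, so t = min(1, 0.65) = 0.65.
Check: 0.86 ⊗ 0.65 = max(0, 0.51) = 0.51 ≤ 0.51.

0.65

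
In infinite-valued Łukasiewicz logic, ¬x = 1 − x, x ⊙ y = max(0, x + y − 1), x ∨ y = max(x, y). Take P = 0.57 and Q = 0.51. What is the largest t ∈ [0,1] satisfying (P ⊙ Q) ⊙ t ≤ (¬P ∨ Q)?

P ⊙ Q = max(0, 0.57 + 0.51 − 1) = max(0, 0.08) = 0.08
So the left factor is P ⊙ Q = 0.08.
¬P = 1 − 0.57 = 0.43
¬P ∨ Q = max(0.43, 0.51) = 0.51
So the right-hand bound is ¬P ∨ Q = 0.51.
The residuum of the Łukasiewicz t-norm gives the supremum: min(1, 1 − 0.08 + 0.51).
1 − 0.08 + 0.51 = 1.43, so t = min(1, 1.43) = 1.00.
Check: 0.08 ⊙ 1.00 = max(0, 0.08) = 0.08 ≤ 0.51.

1.00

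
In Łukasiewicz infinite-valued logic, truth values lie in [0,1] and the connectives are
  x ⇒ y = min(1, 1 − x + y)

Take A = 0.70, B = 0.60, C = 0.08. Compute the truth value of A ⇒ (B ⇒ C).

0.78

B ⇒ C = min(1, 1 − 0.60 + 0.08) = min(1, 0.48) = 0.48
A ⇒ (B ⇒ C) = min(1, 1 − 0.70 + 0.48) = min(1, 0.78) = 0.78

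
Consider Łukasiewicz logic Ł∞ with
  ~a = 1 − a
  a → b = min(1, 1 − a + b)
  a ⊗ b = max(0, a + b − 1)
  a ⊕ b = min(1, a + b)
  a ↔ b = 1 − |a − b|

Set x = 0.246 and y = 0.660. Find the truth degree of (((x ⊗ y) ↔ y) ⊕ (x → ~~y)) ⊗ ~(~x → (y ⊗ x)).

0.754

x ⊗ y = max(0, 0.246 + 0.660 − 1) = max(0, -0.094) = 0.000
(x ⊗ y) ↔ y = 1 − |0.000 − 0.660| = 1 − 0.660 = 0.340
~y = 1 − 0.660 = 0.340
~~y = 1 − 0.340 = 0.660
x → ~~y = min(1, 1 − 0.246 + 0.660) = min(1, 1.414) = 1.000
((x ⊗ y) ↔ y) ⊕ (x → ~~y) = min(1, 0.340 + 1.000) = min(1, 1.340) = 1.000
~x = 1 − 0.246 = 0.754
y ⊗ x = max(0, 0.660 + 0.246 − 1) = max(0, -0.094) = 0.000
~x → (y ⊗ x) = min(1, 1 − 0.754 + 0.000) = min(1, 0.246) = 0.246
~(~x → (y ⊗ x)) = 1 − 0.246 = 0.754
(((x ⊗ y) ↔ y) ⊕ (x → ~~y)) ⊗ ~(~x → (y ⊗ x)) = max(0, 1.000 + 0.754 − 1) = max(0, 0.754) = 0.754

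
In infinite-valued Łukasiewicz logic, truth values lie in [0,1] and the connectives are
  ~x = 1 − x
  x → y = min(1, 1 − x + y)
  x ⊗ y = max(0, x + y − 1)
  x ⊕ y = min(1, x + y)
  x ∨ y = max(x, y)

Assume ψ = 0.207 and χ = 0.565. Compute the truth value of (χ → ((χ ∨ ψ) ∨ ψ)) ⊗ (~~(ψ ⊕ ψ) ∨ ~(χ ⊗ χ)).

χ ∨ ψ = max(0.565, 0.207) = 0.565
(χ ∨ ψ) ∨ ψ = max(0.565, 0.207) = 0.565
χ → ((χ ∨ ψ) ∨ ψ) = min(1, 1 − 0.565 + 0.565) = min(1, 1.000) = 1.000
ψ ⊕ ψ = min(1, 0.207 + 0.207) = min(1, 0.414) = 0.414
~(ψ ⊕ ψ) = 1 − 0.414 = 0.586
~~(ψ ⊕ ψ) = 1 − 0.586 = 0.414
χ ⊗ χ = max(0, 0.565 + 0.565 − 1) = max(0, 0.130) = 0.130
~(χ ⊗ χ) = 1 − 0.130 = 0.870
~~(ψ ⊕ ψ) ∨ ~(χ ⊗ χ) = max(0.414, 0.870) = 0.870
(χ → ((χ ∨ ψ) ∨ ψ)) ⊗ (~~(ψ ⊕ ψ) ∨ ~(χ ⊗ χ)) = max(0, 1.000 + 0.870 − 1) = max(0, 0.870) = 0.870

0.870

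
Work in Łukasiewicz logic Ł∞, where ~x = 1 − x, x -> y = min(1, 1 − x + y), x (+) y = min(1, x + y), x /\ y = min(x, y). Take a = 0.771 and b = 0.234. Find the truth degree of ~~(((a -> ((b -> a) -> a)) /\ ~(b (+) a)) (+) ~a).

0.229

b -> a = min(1, 1 − 0.234 + 0.771) = min(1, 1.537) = 1.000
(b -> a) -> a = min(1, 1 − 1.000 + 0.771) = min(1, 0.771) = 0.771
a -> ((b -> a) -> a) = min(1, 1 − 0.771 + 0.771) = min(1, 1.000) = 1.000
b (+) a = min(1, 0.234 + 0.771) = min(1, 1.005) = 1.000
~(b (+) a) = 1 − 1.000 = 0.000
(a -> ((b -> a) -> a)) /\ ~(b (+) a) = min(1.000, 0.000) = 0.000
~a = 1 − 0.771 = 0.229
((a -> ((b -> a) -> a)) /\ ~(b (+) a)) (+) ~a = min(1, 0.000 + 0.229) = min(1, 0.229) = 0.229
~(((a -> ((b -> a) -> a)) /\ ~(b (+) a)) (+) ~a) = 1 − 0.229 = 0.771
~~(((a -> ((b -> a) -> a)) /\ ~(b (+) a)) (+) ~a) = 1 − 0.771 = 0.229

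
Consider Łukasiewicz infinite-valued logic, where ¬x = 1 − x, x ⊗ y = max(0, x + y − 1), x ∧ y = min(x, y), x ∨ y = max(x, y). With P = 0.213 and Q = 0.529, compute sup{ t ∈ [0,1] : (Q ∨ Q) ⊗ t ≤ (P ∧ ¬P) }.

Q ∨ Q = max(0.529, 0.529) = 0.529
So the left factor is Q ∨ Q = 0.529.
¬P = 1 − 0.213 = 0.787
P ∧ ¬P = min(0.213, 0.787) = 0.213
So the right-hand bound is P ∧ ¬P = 0.213.
The residuum of the Łukasiewicz t-norm gives the supremum: min(1, 1 − 0.529 + 0.213).
1 − 0.529 + 0.213 = 0.684, so t = min(1, 0.684) = 0.684.
Check: 0.529 ⊗ 0.684 = max(0, 0.213) = 0.213 ≤ 0.213.

0.684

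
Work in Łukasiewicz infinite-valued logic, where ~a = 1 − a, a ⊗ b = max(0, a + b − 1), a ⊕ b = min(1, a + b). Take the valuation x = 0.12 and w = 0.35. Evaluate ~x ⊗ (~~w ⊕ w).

0.58

~x = 1 − 0.12 = 0.88
~w = 1 − 0.35 = 0.65
~~w = 1 − 0.65 = 0.35
~~w ⊕ w = min(1, 0.35 + 0.35) = min(1, 0.70) = 0.70
~x ⊗ (~~w ⊕ w) = max(0, 0.88 + 0.70 − 1) = max(0, 0.58) = 0.58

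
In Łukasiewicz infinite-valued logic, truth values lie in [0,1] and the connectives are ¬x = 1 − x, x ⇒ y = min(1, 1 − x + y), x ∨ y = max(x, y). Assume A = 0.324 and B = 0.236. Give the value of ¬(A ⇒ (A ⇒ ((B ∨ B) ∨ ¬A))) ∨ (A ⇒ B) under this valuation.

B ∨ B = max(0.236, 0.236) = 0.236
¬A = 1 − 0.324 = 0.676
(B ∨ B) ∨ ¬A = max(0.236, 0.676) = 0.676
A ⇒ ((B ∨ B) ∨ ¬A) = min(1, 1 − 0.324 + 0.676) = min(1, 1.352) = 1.000
A ⇒ (A ⇒ ((B ∨ B) ∨ ¬A)) = min(1, 1 − 0.324 + 1.000) = min(1, 1.676) = 1.000
¬(A ⇒ (A ⇒ ((B ∨ B) ∨ ¬A))) = 1 − 1.000 = 0.000
A ⇒ B = min(1, 1 − 0.324 + 0.236) = min(1, 0.912) = 0.912
¬(A ⇒ (A ⇒ ((B ∨ B) ∨ ¬A))) ∨ (A ⇒ B) = max(0.000, 0.912) = 0.912

0.912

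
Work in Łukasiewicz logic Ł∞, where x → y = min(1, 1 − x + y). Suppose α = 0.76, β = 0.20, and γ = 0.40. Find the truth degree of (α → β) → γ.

α → β = min(1, 1 − 0.76 + 0.20) = min(1, 0.44) = 0.44
(α → β) → γ = min(1, 1 − 0.44 + 0.40) = min(1, 0.96) = 0.96

0.96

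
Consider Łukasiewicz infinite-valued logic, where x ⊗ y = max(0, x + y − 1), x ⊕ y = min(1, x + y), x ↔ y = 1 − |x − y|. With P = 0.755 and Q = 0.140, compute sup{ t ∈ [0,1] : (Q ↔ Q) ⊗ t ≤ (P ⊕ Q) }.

0.895

Q ↔ Q = 1 − |0.140 − 0.140| = 1 − 0.000 = 1.000
So the left factor is Q ↔ Q = 1.000.
P ⊕ Q = min(1, 0.755 + 0.140) = min(1, 0.895) = 0.895
So the right-hand bound is P ⊕ Q = 0.895.
The residuum of the Łukasiewicz t-norm gives the supremum: min(1, 1 − 1.000 + 0.895).
1 − 1.000 + 0.895 = 0.895, so t = min(1, 0.895) = 0.895.
Check: 1.000 ⊗ 0.895 = max(0, 0.895) = 0.895 ≤ 0.895.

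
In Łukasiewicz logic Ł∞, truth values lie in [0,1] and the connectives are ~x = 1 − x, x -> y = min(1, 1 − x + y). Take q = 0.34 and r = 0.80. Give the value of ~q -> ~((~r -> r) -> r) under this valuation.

~q = 1 − 0.34 = 0.66
~r = 1 − 0.80 = 0.20
~r -> r = min(1, 1 − 0.20 + 0.80) = min(1, 1.60) = 1.00
(~r -> r) -> r = min(1, 1 − 1.00 + 0.80) = min(1, 0.80) = 0.80
~((~r -> r) -> r) = 1 − 0.80 = 0.20
~q -> ~((~r -> r) -> r) = min(1, 1 − 0.66 + 0.20) = min(1, 0.54) = 0.54

0.54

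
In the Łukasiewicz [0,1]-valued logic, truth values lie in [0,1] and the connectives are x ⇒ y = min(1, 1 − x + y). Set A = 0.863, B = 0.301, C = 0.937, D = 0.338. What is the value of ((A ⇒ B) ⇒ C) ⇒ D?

A ⇒ B = min(1, 1 − 0.863 + 0.301) = min(1, 0.438) = 0.438
(A ⇒ B) ⇒ C = min(1, 1 − 0.438 + 0.937) = min(1, 1.499) = 1.000
((A ⇒ B) ⇒ C) ⇒ D = min(1, 1 − 1.000 + 0.338) = min(1, 0.338) = 0.338

0.338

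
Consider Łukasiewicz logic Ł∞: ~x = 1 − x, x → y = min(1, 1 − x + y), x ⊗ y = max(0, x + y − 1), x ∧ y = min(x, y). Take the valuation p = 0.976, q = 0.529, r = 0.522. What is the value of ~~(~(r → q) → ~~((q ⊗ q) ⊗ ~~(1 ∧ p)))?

r → q = min(1, 1 − 0.522 + 0.529) = min(1, 1.007) = 1.000
~(r → q) = 1 − 1.000 = 0.000
q ⊗ q = max(0, 0.529 + 0.529 − 1) = max(0, 0.058) = 0.058
1 ∧ p = min(1.000, 0.976) = 0.976
~(1 ∧ p) = 1 − 0.976 = 0.024
~~(1 ∧ p) = 1 − 0.024 = 0.976
(q ⊗ q) ⊗ ~~(1 ∧ p) = max(0, 0.058 + 0.976 − 1) = max(0, 0.034) = 0.034
~((q ⊗ q) ⊗ ~~(1 ∧ p)) = 1 − 0.034 = 0.966
~~((q ⊗ q) ⊗ ~~(1 ∧ p)) = 1 − 0.966 = 0.034
~(r → q) → ~~((q ⊗ q) ⊗ ~~(1 ∧ p)) = min(1, 1 − 0.000 + 0.034) = min(1, 1.034) = 1.000
~(~(r → q) → ~~((q ⊗ q) ⊗ ~~(1 ∧ p))) = 1 − 1.000 = 0.000
~~(~(r → q) → ~~((q ⊗ q) ⊗ ~~(1 ∧ p))) = 1 − 0.000 = 1.000

1.000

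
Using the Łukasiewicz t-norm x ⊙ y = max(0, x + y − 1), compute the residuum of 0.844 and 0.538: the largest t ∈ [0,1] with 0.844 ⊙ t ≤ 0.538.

The residuum of the Łukasiewicz t-norm gives the supremum: min(1, 1 − 0.844 + 0.538).
1 − 0.844 + 0.538 = 0.694, so t = min(1, 0.694) = 0.694.
Check: 0.844 ⊙ 0.694 = max(0, 0.538) = 0.538 ≤ 0.538.

0.694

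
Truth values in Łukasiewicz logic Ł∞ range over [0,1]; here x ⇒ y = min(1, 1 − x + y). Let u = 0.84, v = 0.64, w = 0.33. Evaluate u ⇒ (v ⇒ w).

v ⇒ w = min(1, 1 − 0.64 + 0.33) = min(1, 0.69) = 0.69
u ⇒ (v ⇒ w) = min(1, 1 − 0.84 + 0.69) = min(1, 0.85) = 0.85

0.85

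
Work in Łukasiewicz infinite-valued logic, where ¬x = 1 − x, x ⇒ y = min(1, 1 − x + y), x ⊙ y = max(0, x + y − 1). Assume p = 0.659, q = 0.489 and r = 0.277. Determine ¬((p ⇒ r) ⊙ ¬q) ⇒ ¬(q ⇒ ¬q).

p ⇒ r = min(1, 1 − 0.659 + 0.277) = min(1, 0.618) = 0.618
¬q = 1 − 0.489 = 0.511
(p ⇒ r) ⊙ ¬q = max(0, 0.618 + 0.511 − 1) = max(0, 0.129) = 0.129
¬((p ⇒ r) ⊙ ¬q) = 1 − 0.129 = 0.871
q ⇒ ¬q = min(1, 1 − 0.489 + 0.511) = min(1, 1.022) = 1.000
¬(q ⇒ ¬q) = 1 − 1.000 = 0.000
¬((p ⇒ r) ⊙ ¬q) ⇒ ¬(q ⇒ ¬q) = min(1, 1 − 0.871 + 0.000) = min(1, 0.129) = 0.129

0.129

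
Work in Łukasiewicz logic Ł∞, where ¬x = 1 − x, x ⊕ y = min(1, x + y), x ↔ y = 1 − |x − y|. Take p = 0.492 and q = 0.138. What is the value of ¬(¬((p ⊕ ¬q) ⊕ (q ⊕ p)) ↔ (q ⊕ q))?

0.276

¬q = 1 − 0.138 = 0.862
p ⊕ ¬q = min(1, 0.492 + 0.862) = min(1, 1.354) = 1.000
q ⊕ p = min(1, 0.138 + 0.492) = min(1, 0.630) = 0.630
(p ⊕ ¬q) ⊕ (q ⊕ p) = min(1, 1.000 + 0.630) = min(1, 1.630) = 1.000
¬((p ⊕ ¬q) ⊕ (q ⊕ p)) = 1 − 1.000 = 0.000
q ⊕ q = min(1, 0.138 + 0.138) = min(1, 0.276) = 0.276
¬((p ⊕ ¬q) ⊕ (q ⊕ p)) ↔ (q ⊕ q) = 1 − |0.000 − 0.276| = 1 − 0.276 = 0.724
¬(¬((p ⊕ ¬q) ⊕ (q ⊕ p)) ↔ (q ⊕ q)) = 1 − 0.724 = 0.276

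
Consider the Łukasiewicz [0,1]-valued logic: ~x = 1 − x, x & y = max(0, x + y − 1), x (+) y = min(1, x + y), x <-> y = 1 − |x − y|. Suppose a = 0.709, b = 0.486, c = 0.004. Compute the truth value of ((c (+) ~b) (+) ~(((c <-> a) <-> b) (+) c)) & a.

0.414

~b = 1 − 0.486 = 0.514
c (+) ~b = min(1, 0.004 + 0.514) = min(1, 0.518) = 0.518
c <-> a = 1 − |0.004 − 0.709| = 1 − 0.705 = 0.295
(c <-> a) <-> b = 1 − |0.295 − 0.486| = 1 − 0.191 = 0.809
((c <-> a) <-> b) (+) c = min(1, 0.809 + 0.004) = min(1, 0.813) = 0.813
~(((c <-> a) <-> b) (+) c) = 1 − 0.813 = 0.187
(c (+) ~b) (+) ~(((c <-> a) <-> b) (+) c) = min(1, 0.518 + 0.187) = min(1, 0.705) = 0.705
((c (+) ~b) (+) ~(((c <-> a) <-> b) (+) c)) & a = max(0, 0.705 + 0.709 − 1) = max(0, 0.414) = 0.414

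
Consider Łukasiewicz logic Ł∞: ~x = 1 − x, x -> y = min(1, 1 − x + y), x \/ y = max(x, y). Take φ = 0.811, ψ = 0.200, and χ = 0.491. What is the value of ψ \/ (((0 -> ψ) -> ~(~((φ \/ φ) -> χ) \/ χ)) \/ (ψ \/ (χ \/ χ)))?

0 -> ψ = min(1, 1 − 0.000 + 0.200) = min(1, 1.200) = 1.000
φ \/ φ = max(0.811, 0.811) = 0.811
(φ \/ φ) -> χ = min(1, 1 − 0.811 + 0.491) = min(1, 0.680) = 0.680
~((φ \/ φ) -> χ) = 1 − 0.680 = 0.320
~((φ \/ φ) -> χ) \/ χ = max(0.320, 0.491) = 0.491
~(~((φ \/ φ) -> χ) \/ χ) = 1 − 0.491 = 0.509
(0 -> ψ) -> ~(~((φ \/ φ) -> χ) \/ χ) = min(1, 1 − 1.000 + 0.509) = min(1, 0.509) = 0.509
χ \/ χ = max(0.491, 0.491) = 0.491
ψ \/ (χ \/ χ) = max(0.200, 0.491) = 0.491
((0 -> ψ) -> ~(~((φ \/ φ) -> χ) \/ χ)) \/ (ψ \/ (χ \/ χ)) = max(0.509, 0.491) = 0.509
ψ \/ (((0 -> ψ) -> ~(~((φ \/ φ) -> χ) \/ χ)) \/ (ψ \/ (χ \/ χ))) = max(0.200, 0.509) = 0.509

0.509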